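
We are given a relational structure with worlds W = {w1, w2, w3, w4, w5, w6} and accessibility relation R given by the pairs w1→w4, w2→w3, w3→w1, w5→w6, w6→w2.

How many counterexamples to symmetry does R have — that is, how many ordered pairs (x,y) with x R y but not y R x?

5

Enumerating: (w1,w4), (w2,w3), (w3,w1), (w5,w6), (w6,w2).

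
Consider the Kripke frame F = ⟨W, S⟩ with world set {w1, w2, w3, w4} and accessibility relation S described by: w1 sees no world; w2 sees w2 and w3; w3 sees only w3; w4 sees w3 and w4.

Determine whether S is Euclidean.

Euclidean: no — w2 S w3 and w2 S w2, but not w3 S w2.

No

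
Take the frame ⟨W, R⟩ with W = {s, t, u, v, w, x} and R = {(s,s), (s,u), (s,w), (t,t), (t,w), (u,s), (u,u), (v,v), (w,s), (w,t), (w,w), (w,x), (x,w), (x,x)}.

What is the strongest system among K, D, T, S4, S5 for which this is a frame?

Serial (axiom D): yes — every world has a successor (e.g. s R s).
Reflexive (axiom T): yes — every world is R-related to itself.
Transitive (axiom 4): no — s R w and w R t, but not s R t.
Euclidean (axiom 5): no — s R u and s R w, but not u R w.
So F validates K, D, T; S4 would additionally require R to be transitive. The strongest is T.

T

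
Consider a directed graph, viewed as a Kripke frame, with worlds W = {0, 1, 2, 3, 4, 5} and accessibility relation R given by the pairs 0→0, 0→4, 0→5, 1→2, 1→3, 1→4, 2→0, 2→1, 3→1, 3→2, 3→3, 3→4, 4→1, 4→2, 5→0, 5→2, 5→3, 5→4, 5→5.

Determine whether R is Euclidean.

No

Euclidean: no — 0 R 4 and 0 R 5, but not 4 R 5.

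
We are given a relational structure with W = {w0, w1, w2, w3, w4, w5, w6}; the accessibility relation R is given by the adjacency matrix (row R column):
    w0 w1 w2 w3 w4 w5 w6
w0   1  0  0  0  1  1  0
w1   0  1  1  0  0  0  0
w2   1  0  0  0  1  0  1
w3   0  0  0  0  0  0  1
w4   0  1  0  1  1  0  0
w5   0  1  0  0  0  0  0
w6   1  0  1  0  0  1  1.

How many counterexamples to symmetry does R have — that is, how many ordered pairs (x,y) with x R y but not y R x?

11

Enumerating: (w0,w4), (w0,w5), (w1,w2), (w2,w0), (w2,w4), (w3,w6), (w4,w1), (w4,w3), (w5,w1), (w6,w0), (w6,w5).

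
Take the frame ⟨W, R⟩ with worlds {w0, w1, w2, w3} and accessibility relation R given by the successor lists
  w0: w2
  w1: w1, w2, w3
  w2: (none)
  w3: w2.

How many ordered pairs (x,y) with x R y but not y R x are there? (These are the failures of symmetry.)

Enumerating: (w0,w2), (w1,w2), (w1,w3), (w3,w2).

4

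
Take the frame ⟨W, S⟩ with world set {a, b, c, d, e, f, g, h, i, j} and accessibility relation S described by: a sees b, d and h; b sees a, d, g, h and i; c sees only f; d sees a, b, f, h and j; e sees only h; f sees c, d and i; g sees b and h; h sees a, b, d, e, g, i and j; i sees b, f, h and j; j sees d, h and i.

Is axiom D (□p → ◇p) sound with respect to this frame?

Axiom D corresponds to the accessibility relation being serial.
Serial: yes — every world has a successor (e.g. a S b).

Yes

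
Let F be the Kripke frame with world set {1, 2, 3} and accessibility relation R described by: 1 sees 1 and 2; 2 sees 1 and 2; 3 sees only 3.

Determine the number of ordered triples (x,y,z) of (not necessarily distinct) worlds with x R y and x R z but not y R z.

0

R is Euclidean; there are no such tuples.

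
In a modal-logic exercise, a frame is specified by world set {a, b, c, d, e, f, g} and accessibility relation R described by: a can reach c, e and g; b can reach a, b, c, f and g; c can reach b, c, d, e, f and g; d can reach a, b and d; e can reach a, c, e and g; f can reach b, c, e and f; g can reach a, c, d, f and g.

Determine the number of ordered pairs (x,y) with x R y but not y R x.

Enumerating: (a,c), (b,a), (b,g), (c,d), (d,a), (d,b), (e,g), (f,e), (g,d), (g,f).

10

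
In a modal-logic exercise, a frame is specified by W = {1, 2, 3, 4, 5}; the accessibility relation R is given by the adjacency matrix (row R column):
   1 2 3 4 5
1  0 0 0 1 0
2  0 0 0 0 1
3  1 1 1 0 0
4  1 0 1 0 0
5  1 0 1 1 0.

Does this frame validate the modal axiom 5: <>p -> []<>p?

No

By correspondence theory, 5 is valid on a frame iff R is Euclidean.
Euclidean: no — 3 R 1 and 3 R 2, but not 1 R 2.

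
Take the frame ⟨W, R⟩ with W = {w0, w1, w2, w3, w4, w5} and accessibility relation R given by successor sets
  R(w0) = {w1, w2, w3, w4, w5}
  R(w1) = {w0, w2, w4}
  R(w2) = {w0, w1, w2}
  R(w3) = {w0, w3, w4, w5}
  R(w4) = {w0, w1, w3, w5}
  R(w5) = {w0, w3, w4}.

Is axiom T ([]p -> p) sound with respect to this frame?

No

Axiom T corresponds to the accessibility relation being reflexive.
Reflexive: no — w0 is not related to itself.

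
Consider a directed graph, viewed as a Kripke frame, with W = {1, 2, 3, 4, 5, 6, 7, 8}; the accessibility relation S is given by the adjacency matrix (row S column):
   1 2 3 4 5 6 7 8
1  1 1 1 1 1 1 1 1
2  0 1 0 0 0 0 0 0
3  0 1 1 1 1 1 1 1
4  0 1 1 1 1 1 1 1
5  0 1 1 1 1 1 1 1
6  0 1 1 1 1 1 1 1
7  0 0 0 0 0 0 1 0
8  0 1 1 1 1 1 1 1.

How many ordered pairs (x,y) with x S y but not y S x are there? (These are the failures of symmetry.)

17

Enumerating: (1,2), (1,3), (1,4), (1,5), (1,6), (1,7), (1,8), (3,2), (3,7), (4,2), (4,7), (5,2), (5,7), (6,2), (6,7), (8,2), (8,7).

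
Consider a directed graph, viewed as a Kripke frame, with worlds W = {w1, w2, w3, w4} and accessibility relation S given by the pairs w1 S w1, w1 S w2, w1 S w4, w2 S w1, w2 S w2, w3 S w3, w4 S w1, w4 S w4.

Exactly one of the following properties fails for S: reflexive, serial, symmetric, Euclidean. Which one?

Reflexive: yes — every world is S-related to itself.
Serial: yes — every world has a successor (e.g. w1 S w1).
Symmetric: yes — every pair in S has its reverse in S.
Euclidean: no — w1 S w2 and w1 S w4, but not w2 S w4.
Only Euclidean fails.

Euclidean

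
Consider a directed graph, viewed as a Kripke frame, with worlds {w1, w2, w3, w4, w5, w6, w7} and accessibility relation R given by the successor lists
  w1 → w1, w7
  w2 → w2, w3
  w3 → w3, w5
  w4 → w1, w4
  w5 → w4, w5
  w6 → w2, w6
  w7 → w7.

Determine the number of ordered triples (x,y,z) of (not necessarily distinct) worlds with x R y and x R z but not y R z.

6

Enumerating: (w1,w7,w1), (w2,w3,w2), (w3,w5,w3), (w4,w1,w4), (w5,w4,w5), (w6,w2,w6).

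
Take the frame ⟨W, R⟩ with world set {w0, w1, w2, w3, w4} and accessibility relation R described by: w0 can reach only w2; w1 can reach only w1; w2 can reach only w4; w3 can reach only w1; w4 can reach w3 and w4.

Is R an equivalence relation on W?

Reflexive: no — w0 is not related to itself.
Symmetric: no — w0 R w2 but not w2 R w0.
Transitive: no — w0 R w2 and w2 R w4, but not w0 R w4.
So R is not an equivalence relation.

No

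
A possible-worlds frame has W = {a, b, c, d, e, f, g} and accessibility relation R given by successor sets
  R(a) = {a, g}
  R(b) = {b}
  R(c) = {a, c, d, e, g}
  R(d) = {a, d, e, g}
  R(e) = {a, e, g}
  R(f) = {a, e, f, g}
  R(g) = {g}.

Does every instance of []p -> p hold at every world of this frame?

Yes

The schema T characterises exactly the reflexive frames.
Reflexive: yes — every world is R-related to itself.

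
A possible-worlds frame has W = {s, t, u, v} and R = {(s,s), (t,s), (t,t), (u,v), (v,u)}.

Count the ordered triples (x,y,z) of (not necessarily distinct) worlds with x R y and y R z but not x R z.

Enumerating: (u,v,u), (v,u,v).

2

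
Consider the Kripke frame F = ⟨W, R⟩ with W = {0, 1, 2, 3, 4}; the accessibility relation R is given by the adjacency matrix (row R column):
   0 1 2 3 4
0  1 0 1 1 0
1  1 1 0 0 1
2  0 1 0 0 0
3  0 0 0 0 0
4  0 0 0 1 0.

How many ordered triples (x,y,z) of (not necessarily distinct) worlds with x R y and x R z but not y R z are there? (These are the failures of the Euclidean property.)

Enumerating: (0,2,0), (0,2,2), (0,2,3), (0,3,0), (0,3,2), (0,3,3), (1,0,1), (1,0,4), (1,4,0), (1,4,1), (1,4,4), (4,3,3).

12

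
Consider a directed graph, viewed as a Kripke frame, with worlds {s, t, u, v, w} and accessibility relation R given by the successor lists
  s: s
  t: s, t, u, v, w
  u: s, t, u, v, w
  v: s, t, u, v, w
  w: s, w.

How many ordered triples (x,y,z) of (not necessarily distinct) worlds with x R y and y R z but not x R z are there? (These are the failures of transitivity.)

0

R is transitive; there are no such tuples.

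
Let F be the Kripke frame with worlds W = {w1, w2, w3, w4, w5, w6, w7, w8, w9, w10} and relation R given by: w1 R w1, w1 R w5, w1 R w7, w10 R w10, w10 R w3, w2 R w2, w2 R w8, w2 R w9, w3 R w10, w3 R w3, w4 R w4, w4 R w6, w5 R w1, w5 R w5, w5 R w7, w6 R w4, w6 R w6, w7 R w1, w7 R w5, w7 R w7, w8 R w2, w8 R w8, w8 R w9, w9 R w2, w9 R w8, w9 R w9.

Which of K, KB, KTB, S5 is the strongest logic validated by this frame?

Symmetric (axiom B): yes — every pair in R has its reverse in R.
Reflexive (axiom T): yes — every world is R-related to itself.
Euclidean (axiom 5): yes — any two successors of a common world are R-related.
So F validates K, KB, KTB, S5. The strongest is S5.

S5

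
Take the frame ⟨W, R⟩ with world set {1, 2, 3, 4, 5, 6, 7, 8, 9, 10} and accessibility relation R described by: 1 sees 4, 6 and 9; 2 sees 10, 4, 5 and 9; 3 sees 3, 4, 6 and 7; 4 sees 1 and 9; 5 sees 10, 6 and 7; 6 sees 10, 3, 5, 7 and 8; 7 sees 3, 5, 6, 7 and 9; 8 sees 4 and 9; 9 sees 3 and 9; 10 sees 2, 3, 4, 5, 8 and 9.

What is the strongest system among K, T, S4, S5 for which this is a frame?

Reflexive (axiom T): no — 1 is not related to itself.
Transitive (axiom 4): no — 1 R 6 and 6 R 10, but not 1 R 10.
Euclidean (axiom 5): no — 1 R 4 and 1 R 6, but not 4 R 6.
So F validates K; T would additionally require R to be reflexive. The strongest is K.

K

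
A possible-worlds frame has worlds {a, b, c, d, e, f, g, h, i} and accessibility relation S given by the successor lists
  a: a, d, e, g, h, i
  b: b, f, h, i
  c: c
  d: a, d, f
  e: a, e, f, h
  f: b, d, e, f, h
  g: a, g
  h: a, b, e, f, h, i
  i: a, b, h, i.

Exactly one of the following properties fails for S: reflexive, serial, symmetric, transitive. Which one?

Reflexive: yes — every world is S-related to itself.
Serial: yes — every world has a successor (e.g. a S a).
Symmetric: yes — every pair in S has its reverse in S.
Transitive: no — a S d and d S f, but not a S f.
Only transitive fails.

transitive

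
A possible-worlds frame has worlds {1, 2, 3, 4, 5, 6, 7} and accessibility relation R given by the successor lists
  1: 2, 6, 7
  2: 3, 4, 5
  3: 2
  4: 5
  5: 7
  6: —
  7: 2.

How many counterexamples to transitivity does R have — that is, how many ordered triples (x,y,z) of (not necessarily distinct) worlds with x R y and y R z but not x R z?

Enumerating: (1,2,3), (1,2,4), (1,2,5), (2,3,2), (2,5,7), (3,2,3), (3,2,4), (3,2,5), (4,5,7), (5,7,2), (7,2,3), (7,2,4), (7,2,5).

13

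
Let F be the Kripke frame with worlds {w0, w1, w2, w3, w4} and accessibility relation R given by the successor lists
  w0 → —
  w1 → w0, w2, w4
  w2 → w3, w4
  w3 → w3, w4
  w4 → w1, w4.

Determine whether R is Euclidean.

Euclidean: no — w1 R w0 and w1 R w2, but not w0 R w2.

No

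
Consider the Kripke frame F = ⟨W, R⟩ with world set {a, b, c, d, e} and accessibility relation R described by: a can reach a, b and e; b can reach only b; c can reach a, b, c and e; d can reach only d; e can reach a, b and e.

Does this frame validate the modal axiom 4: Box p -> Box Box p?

Yes

By correspondence theory, 4 is valid on a frame iff R is transitive.
Transitive: yes — every two-step R-path is closed by a direct edge.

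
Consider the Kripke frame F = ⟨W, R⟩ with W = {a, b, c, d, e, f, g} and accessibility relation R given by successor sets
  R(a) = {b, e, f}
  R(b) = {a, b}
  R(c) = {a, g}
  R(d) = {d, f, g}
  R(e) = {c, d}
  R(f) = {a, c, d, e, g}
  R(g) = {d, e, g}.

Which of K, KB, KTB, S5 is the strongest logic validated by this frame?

Symmetric (axiom B): no — a R e but not e R a.
Reflexive (axiom T): no — a is not related to itself.
Euclidean (axiom 5): no — a R b and a R e, but not b R e.
So F validates K; KB would additionally require R to be symmetric. The strongest is K.

K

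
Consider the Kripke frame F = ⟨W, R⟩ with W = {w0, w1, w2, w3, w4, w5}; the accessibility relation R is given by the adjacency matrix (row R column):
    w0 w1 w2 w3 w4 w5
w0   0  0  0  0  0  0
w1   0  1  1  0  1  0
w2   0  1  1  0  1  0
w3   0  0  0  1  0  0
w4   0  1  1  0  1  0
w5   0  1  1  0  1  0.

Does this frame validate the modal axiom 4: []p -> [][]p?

Yes

By correspondence theory, 4 is valid on a frame iff R is transitive.
Transitive: yes — every two-step R-path is closed by a direct edge.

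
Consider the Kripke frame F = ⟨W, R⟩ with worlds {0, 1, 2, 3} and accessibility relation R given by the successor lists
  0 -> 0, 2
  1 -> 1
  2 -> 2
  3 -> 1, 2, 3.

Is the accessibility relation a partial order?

Yes

Reflexive: yes — every world is R-related to itself.
Transitive: yes — every two-step R-path is closed by a direct edge.
Antisymmetric: yes — no distinct pair is related both ways.
So R is a partial order.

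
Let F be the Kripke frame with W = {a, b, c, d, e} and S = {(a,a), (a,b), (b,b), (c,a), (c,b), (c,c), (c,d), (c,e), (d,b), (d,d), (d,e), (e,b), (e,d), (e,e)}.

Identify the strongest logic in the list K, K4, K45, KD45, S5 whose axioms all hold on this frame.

K4

Transitive (axiom 4): yes — every two-step S-path is closed by a direct edge.
Euclidean (axiom 5): no — c S a and c S d, but not a S d.
Serial (axiom D): yes — every world has a successor (e.g. a S a).
Reflexive (axiom T): yes — every world is S-related to itself.
So F validates K, K4; K45 would additionally require S to be Euclidean. The strongest is K4.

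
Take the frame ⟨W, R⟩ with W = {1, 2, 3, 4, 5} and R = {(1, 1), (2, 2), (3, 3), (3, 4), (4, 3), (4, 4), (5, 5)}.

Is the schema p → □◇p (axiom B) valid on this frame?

By correspondence theory, B is valid on a frame iff R is symmetric.
Symmetric: yes — every pair in R has its reverse in R.

Yes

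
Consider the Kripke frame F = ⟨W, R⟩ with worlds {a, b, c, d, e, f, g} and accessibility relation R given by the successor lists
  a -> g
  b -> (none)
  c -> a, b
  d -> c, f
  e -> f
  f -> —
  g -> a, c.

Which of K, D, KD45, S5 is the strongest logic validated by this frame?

Serial (axiom D): no — b has no R-successor.
Euclidean (axiom 5): no — c R a and c R b, but not a R b.
Transitive (axiom 4): no — a R g and g R c, but not a R c.
Reflexive (axiom T): no — a is not related to itself.
So F validates K; D would additionally require R to be serial. The strongest is K.

K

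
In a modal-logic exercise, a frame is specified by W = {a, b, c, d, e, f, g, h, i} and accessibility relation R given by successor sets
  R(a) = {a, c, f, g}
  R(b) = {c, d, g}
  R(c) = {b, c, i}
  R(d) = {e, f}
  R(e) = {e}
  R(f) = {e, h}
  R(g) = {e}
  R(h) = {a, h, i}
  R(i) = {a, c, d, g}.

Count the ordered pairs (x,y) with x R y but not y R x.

15

Enumerating: (a,c), (a,f), (a,g), (b,d), (b,g), (d,e), (d,f), (f,e), (f,h), (g,e), (h,a), (h,i), (i,a), (i,d), (i,g).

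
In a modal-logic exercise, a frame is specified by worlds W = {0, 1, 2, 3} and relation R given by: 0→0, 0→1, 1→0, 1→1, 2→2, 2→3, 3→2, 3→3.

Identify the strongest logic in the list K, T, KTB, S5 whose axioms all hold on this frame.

Reflexive (axiom T): yes — every world is R-related to itself.
Symmetric (axiom B): yes — every pair in R has its reverse in R.
Euclidean (axiom 5): yes — any two successors of a common world are R-related.
So F validates K, T, KTB, S5. The strongest is S5.

S5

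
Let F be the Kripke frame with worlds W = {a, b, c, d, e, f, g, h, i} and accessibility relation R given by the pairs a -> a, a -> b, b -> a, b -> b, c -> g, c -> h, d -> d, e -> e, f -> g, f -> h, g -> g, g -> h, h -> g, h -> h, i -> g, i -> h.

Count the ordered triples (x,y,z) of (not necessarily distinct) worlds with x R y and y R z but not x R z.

R is transitive; there are no such tuples.

0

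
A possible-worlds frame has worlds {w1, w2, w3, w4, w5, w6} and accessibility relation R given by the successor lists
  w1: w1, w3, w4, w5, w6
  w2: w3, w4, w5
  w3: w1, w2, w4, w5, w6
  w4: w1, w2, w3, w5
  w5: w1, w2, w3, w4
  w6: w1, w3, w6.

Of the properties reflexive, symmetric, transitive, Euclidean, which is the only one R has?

Reflexive: no — w2 is not related to itself.
Symmetric: yes — every pair in R has its reverse in R.
Transitive: no — w1 R w3 and w3 R w2, but not w1 R w2.
Euclidean: no — w1 R w4 and w1 R w6, but not w4 R w6.
Only symmetric holds.

symmetric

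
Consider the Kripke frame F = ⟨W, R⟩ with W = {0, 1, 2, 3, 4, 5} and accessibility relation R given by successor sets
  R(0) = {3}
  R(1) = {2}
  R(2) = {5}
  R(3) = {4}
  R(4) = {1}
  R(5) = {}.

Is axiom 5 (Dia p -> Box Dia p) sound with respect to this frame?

No

By correspondence theory, 5 is valid on a frame iff R is Euclidean.
Euclidean: no — 0 R 3 and 0 R 3, but not 3 R 3.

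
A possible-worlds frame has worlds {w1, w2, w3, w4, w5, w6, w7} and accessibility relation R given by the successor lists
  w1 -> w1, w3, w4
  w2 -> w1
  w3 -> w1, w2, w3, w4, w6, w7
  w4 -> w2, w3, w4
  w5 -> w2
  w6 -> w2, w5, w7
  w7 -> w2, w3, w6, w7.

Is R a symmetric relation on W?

Symmetric: no — w1 R w4 but not w4 R w1.

No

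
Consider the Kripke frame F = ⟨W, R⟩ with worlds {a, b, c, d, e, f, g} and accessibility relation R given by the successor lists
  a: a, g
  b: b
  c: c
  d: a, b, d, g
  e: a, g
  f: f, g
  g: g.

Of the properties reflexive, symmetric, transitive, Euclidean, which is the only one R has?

transitive

Reflexive: no — e is not related to itself.
Symmetric: no — a R g but not g R a.
Transitive: yes — every two-step R-path is closed by a direct edge.
Euclidean: no — d R a and d R b, but not a R b.
Only transitive holds.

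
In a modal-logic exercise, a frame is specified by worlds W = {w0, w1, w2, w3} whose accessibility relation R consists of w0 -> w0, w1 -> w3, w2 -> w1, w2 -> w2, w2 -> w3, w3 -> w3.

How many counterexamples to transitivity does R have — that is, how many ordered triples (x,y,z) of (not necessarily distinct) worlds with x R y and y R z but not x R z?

0

R is transitive; there are no such tuples.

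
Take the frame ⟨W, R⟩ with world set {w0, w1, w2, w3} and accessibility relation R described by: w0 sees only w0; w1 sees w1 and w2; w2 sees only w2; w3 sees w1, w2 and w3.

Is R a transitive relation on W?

Transitive: yes — every two-step R-path is closed by a direct edge.

Yes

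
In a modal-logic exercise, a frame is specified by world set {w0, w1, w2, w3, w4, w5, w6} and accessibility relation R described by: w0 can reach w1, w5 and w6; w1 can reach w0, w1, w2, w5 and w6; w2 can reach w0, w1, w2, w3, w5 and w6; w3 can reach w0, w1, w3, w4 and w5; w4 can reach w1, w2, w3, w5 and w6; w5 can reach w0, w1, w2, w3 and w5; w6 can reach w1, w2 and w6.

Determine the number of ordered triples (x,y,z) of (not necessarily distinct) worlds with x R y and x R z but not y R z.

36

Enumerating: (w0,w5,w6), (w0,w6,w5), (w1,w0,w0), (w1,w0,w2), (w1,w5,w6), (w1,w6,w0), (w1,w6,w5), (w2,w0,w0), (w2,w0,w2), (w2,w0,w3), (w2,w1,w3), (w2,w3,w2), … and 24 more.
Total: 36.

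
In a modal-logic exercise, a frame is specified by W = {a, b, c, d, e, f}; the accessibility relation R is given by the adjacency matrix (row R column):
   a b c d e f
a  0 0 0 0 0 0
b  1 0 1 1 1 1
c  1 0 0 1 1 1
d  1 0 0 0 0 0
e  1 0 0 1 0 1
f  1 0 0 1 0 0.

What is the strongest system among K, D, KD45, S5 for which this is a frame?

K

Serial (axiom D): no — a has no R-successor.
Euclidean (axiom 5): no — b R a and b R c, but not a R c.
Transitive (axiom 4): yes — every two-step R-path is closed by a direct edge.
Reflexive (axiom T): no — a is not related to itself.
So F validates K; D would additionally require R to be serial. The strongest is K.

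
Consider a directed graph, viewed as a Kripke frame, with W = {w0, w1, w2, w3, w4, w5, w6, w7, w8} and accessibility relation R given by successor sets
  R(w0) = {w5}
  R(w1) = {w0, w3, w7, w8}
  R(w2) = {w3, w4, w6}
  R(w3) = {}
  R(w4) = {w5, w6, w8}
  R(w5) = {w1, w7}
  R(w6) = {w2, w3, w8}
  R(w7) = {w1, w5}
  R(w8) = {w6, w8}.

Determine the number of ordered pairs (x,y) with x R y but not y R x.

11

Enumerating: (w0,w5), (w1,w0), (w1,w3), (w1,w8), (w2,w3), (w2,w4), (w4,w5), (w4,w6), (w4,w8), (w5,w1), (w6,w3).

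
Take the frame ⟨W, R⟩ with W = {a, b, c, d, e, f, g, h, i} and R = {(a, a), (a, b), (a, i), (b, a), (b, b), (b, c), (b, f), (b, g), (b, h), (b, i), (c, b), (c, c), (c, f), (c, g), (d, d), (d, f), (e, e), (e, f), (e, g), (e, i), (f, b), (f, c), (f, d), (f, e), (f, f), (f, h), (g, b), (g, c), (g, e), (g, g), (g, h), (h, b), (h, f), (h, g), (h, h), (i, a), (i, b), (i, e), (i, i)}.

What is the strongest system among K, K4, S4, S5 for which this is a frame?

Transitive (axiom 4): no — a R b and b R c, but not a R c.
Reflexive (axiom T): yes — every world is R-related to itself.
Euclidean (axiom 5): no — b R a and b R c, but not a R c.
So F validates K; K4 would additionally require R to be transitive. The strongest is K.

K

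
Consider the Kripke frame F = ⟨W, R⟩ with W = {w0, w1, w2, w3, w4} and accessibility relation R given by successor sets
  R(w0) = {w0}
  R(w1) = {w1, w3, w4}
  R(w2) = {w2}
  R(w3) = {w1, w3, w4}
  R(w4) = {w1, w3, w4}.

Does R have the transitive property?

Transitive: yes — every two-step R-path is closed by a direct edge.

Yes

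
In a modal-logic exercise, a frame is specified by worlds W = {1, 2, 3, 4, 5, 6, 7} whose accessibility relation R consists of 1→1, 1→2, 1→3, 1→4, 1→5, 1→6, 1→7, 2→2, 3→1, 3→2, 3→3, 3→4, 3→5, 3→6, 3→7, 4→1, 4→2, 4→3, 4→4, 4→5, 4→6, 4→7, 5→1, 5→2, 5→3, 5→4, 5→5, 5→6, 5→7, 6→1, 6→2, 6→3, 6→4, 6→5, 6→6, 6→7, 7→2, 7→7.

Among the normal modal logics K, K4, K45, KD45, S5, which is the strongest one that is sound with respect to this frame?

Transitive (axiom 4): yes — every two-step R-path is closed by a direct edge.
Euclidean (axiom 5): no — 1 R 2 and 1 R 3, but not 2 R 3.
Serial (axiom D): yes — every world has a successor (e.g. 1 R 1).
Reflexive (axiom T): yes — every world is R-related to itself.
So F validates K, K4; K45 would additionally require R to be Euclidean. The strongest is K4.

K4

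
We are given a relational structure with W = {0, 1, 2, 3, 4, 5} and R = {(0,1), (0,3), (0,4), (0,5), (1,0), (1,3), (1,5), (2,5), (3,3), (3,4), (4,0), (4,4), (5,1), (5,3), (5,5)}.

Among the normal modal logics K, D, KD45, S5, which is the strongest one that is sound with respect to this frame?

D

Serial (axiom D): yes — every world has a successor (e.g. 0 R 1).
Euclidean (axiom 5): no — 0 R 1 and 0 R 4, but not 1 R 4.
Transitive (axiom 4): no — 1 R 0 and 0 R 4, but not 1 R 4.
Reflexive (axiom T): no — 0 is not related to itself.
So F validates K, D; KD45 would additionally require R to be Euclidean and transitive. The strongest is D.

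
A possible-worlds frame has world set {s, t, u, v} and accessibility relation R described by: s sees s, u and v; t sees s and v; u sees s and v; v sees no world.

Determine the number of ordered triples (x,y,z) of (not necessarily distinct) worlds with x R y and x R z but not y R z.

8

Enumerating: (s,u,u), (s,v,s), (s,v,u), (s,v,v), (t,v,s), (t,v,v), (u,v,s), (u,v,v).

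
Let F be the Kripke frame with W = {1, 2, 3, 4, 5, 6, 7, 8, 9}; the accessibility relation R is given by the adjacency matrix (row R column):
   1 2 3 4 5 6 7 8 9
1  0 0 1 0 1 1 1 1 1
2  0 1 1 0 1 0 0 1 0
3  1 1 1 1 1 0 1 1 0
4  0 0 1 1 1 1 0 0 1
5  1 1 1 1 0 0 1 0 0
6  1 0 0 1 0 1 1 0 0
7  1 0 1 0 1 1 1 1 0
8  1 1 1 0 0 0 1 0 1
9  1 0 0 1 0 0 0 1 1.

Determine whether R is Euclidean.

No

Euclidean: no — 1 R 3 and 1 R 6, but not 3 R 6.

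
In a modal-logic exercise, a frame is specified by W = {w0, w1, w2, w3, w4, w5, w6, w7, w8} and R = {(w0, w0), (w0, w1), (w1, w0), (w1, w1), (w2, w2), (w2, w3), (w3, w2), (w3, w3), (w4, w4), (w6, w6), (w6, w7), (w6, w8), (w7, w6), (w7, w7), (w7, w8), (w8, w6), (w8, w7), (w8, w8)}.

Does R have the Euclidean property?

Euclidean: yes — any two successors of a common world are R-related.

Yes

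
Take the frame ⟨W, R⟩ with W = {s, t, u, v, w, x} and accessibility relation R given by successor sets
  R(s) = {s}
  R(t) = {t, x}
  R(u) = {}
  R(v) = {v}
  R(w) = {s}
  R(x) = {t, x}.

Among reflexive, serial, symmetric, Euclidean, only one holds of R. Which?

Reflexive: no — u is not related to itself.
Serial: no — u has no R-successor.
Symmetric: no — w R s but not s R w.
Euclidean: yes — any two successors of a common world are R-related.
Only Euclidean holds.

Euclidean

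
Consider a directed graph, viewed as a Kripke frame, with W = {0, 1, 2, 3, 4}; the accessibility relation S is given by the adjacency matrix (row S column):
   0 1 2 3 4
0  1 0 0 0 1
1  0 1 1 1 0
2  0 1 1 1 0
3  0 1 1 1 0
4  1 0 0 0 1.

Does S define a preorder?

Yes

Reflexive: yes — every world is S-related to itself.
Transitive: yes — every two-step S-path is closed by a direct edge.
So S is a preorder.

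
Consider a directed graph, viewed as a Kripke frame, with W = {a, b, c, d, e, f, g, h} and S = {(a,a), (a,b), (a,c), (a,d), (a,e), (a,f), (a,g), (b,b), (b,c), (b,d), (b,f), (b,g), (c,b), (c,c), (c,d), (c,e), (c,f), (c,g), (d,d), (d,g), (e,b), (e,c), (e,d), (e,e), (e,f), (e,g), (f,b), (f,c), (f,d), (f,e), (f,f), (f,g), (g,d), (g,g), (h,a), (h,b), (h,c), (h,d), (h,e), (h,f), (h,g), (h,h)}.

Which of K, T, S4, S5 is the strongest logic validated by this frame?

T

Reflexive (axiom T): yes — every world is S-related to itself.
Transitive (axiom 4): no — b S c and c S e, but not b S e.
Euclidean (axiom 5): no — a S b and a S e, but not b S e.
So F validates K, T; S4 would additionally require S to be transitive. The strongest is T.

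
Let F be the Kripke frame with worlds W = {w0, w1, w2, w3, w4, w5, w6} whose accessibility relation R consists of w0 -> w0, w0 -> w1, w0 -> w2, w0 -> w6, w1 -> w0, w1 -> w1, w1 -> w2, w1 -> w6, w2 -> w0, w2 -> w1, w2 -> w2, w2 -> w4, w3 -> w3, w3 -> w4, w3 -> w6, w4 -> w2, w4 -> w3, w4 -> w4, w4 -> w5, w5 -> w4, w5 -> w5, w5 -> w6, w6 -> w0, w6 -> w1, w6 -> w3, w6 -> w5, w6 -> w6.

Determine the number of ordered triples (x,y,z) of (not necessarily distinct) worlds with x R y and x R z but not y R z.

28

Enumerating: (w0,w2,w6), (w0,w6,w2), (w1,w2,w6), (w1,w6,w2), (w2,w0,w4), (w2,w1,w4), (w2,w4,w0), (w2,w4,w1), (w3,w4,w6), (w3,w6,w4), (w4,w2,w3), (w4,w2,w5), … and 16 more.
Total: 28.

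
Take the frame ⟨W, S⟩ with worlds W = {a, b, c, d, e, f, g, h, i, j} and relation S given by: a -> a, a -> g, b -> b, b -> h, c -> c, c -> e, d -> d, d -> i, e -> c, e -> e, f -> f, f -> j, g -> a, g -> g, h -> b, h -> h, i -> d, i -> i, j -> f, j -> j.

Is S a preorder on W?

Yes

Reflexive: yes — every world is S-related to itself.
Transitive: yes — every two-step S-path is closed by a direct edge.
So S is a preorder.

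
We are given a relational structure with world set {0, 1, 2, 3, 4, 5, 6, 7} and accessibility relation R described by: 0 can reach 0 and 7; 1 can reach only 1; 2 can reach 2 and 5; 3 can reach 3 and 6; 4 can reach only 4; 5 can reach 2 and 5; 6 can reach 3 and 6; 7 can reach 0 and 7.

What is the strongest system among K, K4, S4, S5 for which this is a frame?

Transitive (axiom 4): yes — every two-step R-path is closed by a direct edge.
Reflexive (axiom T): yes — every world is R-related to itself.
Euclidean (axiom 5): yes — any two successors of a common world are R-related.
So F validates K, K4, S4, S5. The strongest is S5.

S5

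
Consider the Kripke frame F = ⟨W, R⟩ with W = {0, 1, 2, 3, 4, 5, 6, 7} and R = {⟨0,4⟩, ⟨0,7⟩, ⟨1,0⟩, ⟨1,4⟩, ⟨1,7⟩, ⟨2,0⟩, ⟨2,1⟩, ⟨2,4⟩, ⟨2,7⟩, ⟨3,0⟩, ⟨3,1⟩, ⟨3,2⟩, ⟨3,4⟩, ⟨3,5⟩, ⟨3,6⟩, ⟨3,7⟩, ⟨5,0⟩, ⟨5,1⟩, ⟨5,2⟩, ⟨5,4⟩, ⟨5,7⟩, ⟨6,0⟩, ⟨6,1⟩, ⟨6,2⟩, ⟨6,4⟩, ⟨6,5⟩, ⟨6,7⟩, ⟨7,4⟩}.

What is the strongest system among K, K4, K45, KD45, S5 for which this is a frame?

Transitive (axiom 4): yes — every two-step R-path is closed by a direct edge.
Euclidean (axiom 5): no — 0 R 4 and 0 R 7, but not 4 R 7.
Serial (axiom D): no — 4 has no R-successor.
Reflexive (axiom T): no — 0 is not related to itself.
So F validates K, K4; K45 would additionally require R to be Euclidean. The strongest is K4.

K4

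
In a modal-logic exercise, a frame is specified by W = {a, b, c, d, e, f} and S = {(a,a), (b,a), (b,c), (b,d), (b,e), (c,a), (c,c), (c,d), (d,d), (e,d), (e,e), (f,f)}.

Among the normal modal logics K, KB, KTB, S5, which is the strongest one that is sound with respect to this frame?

Symmetric (axiom B): no — b S a but not a S b.
Reflexive (axiom T): no — b is not related to itself.
Euclidean (axiom 5): no — b S a and b S c, but not a S c.
So F validates K; KB would additionally require S to be symmetric. The strongest is K.

K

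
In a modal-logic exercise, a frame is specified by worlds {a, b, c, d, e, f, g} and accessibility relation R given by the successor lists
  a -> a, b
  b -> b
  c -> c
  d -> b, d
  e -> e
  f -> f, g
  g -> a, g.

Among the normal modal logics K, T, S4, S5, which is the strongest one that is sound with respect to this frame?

Reflexive (axiom T): yes — every world is R-related to itself.
Transitive (axiom 4): no — f R g and g R a, but not f R a.
Euclidean (axiom 5): no — a R b and a R a, but not b R a.
So F validates K, T; S4 would additionally require R to be transitive. The strongest is T.

T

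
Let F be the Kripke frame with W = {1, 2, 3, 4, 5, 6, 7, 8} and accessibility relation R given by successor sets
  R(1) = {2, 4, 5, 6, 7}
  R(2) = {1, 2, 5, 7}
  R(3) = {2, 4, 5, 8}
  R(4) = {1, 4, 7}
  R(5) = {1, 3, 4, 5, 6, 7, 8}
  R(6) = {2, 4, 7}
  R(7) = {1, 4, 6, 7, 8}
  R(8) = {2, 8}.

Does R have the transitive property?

No

Transitive: no — 1 R 5 and 5 R 3, but not 1 R 3.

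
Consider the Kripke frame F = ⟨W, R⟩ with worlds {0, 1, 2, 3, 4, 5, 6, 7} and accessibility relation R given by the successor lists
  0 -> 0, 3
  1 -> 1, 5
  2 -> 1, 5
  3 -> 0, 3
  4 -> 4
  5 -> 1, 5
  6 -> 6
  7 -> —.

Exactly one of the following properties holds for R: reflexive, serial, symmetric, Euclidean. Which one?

Euclidean

Reflexive: no — 2 is not related to itself.
Serial: no — 7 has no R-successor.
Symmetric: no — 2 R 1 but not 1 R 2.
Euclidean: yes — any two successors of a common world are R-related.
Only Euclidean holds.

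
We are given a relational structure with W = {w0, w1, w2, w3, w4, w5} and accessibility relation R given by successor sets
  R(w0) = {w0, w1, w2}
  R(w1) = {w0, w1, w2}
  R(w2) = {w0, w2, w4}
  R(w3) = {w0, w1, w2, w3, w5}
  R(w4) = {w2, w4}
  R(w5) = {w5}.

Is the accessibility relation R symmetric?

Symmetric: no — w1 R w2 but not w2 R w1.

No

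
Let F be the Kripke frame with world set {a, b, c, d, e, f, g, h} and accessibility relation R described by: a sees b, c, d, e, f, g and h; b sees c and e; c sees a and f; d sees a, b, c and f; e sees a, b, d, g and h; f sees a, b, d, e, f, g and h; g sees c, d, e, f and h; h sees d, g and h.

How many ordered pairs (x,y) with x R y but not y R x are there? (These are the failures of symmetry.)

15

Enumerating: (a,b), (a,g), (a,h), (b,c), (c,f), (d,b), (d,c), (e,d), (e,h), (f,b), (f,e), (f,h), (g,c), (g,d), (h,d).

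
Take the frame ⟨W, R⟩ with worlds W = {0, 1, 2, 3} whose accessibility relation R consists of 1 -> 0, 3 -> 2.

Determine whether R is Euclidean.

Euclidean: no — 1 R 0 and 1 R 0, but not 0 R 0.

No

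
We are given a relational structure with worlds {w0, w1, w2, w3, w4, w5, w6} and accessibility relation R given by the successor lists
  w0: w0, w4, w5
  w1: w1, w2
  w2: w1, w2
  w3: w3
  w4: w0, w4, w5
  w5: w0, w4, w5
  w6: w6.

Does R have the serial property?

Serial: yes — every world has a successor (e.g. w0 R w0).

Yes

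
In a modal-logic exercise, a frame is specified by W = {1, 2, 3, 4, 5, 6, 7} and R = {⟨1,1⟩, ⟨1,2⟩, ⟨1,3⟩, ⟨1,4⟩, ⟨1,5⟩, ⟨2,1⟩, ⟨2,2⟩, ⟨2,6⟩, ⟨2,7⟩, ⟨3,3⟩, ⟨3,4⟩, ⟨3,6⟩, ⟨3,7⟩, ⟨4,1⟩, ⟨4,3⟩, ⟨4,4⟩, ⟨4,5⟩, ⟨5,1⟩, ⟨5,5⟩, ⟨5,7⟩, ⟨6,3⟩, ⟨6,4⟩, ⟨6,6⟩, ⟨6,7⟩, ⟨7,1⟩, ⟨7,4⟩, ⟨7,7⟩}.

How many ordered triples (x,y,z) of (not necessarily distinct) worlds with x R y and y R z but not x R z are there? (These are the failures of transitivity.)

Enumerating: (1,2,6), (1,2,7), (1,3,6), (1,3,7), (1,5,7), (2,1,3), (2,1,4), (2,1,5), (2,6,3), (2,6,4), (2,7,4), (3,4,1), … and 18 more.
Total: 30.

30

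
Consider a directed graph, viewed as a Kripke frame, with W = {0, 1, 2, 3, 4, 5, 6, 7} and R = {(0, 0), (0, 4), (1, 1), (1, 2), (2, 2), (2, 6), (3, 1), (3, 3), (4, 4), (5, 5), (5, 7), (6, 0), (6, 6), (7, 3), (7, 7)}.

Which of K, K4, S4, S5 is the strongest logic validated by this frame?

Transitive (axiom 4): no — 1 R 2 and 2 R 6, but not 1 R 6.
Reflexive (axiom T): yes — every world is R-related to itself.
Euclidean (axiom 5): no — 0 R 4 and 0 R 0, but not 4 R 0.
So F validates K; K4 would additionally require R to be transitive. The strongest is K.

K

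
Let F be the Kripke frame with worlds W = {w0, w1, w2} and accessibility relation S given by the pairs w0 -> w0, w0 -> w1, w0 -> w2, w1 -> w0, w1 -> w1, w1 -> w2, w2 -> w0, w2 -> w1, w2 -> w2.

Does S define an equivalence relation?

Reflexive: yes — every world is S-related to itself.
Symmetric: yes — every pair in S has its reverse in S.
Transitive: yes — every two-step S-path is closed by a direct edge.
So S is an equivalence relation.

Yes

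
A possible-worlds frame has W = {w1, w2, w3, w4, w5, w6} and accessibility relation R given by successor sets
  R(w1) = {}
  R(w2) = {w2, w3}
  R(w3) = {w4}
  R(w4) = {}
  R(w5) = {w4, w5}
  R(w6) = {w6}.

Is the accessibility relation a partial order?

No

Reflexive: no — w1 is not related to itself.
Transitive: no — w2 R w3 and w3 R w4, but not w2 R w4.
Antisymmetric: yes — no distinct pair is related both ways.
So R is not a partial order.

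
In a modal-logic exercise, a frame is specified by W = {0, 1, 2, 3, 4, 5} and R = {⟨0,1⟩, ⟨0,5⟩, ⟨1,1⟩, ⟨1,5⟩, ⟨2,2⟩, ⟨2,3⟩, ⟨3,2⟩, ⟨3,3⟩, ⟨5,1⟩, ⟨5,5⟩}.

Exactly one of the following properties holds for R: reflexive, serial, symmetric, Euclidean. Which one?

Reflexive: no — 0 is not related to itself.
Serial: no — 4 has no R-successor.
Symmetric: no — 0 R 1 but not 1 R 0.
Euclidean: yes — any two successors of a common world are R-related.
Only Euclidean holds.

Euclidean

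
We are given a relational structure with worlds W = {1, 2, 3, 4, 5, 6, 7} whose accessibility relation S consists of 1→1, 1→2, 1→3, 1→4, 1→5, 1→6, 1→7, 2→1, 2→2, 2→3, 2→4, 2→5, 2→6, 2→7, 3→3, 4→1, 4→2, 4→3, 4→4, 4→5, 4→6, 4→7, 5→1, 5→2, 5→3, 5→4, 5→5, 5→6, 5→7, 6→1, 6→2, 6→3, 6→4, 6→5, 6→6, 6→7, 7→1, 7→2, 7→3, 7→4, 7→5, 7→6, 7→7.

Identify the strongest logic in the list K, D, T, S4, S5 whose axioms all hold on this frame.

S4

Serial (axiom D): yes — every world has a successor (e.g. 1 S 1).
Reflexive (axiom T): yes — every world is S-related to itself.
Transitive (axiom 4): yes — every two-step S-path is closed by a direct edge.
Euclidean (axiom 5): no — 1 S 3 and 1 S 2, but not 3 S 2.
So F validates K, D, T, S4; S5 would additionally require S to be Euclidean. The strongest is S4.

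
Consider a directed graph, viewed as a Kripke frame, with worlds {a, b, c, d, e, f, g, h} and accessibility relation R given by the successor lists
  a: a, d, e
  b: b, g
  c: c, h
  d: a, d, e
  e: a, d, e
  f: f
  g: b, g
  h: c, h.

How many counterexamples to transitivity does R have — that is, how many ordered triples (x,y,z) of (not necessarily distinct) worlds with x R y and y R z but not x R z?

0

R is transitive; there are no such tuples.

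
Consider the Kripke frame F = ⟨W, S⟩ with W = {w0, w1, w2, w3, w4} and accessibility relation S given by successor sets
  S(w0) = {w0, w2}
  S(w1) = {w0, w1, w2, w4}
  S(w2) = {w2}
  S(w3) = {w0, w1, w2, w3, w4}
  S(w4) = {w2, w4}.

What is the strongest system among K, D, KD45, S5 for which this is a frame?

Serial (axiom D): yes — every world has a successor (e.g. w0 S w0).
Euclidean (axiom 5): no — w1 S w0 and w1 S w4, but not w0 S w4.
Transitive (axiom 4): yes — every two-step S-path is closed by a direct edge.
Reflexive (axiom T): yes — every world is S-related to itself.
So F validates K, D; KD45 would additionally require S to be Euclidean. The strongest is D.

D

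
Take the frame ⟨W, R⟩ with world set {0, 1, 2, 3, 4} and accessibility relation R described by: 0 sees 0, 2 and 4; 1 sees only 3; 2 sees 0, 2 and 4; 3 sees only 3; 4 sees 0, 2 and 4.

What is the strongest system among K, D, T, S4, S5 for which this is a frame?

Serial (axiom D): yes — every world has a successor (e.g. 0 R 0).
Reflexive (axiom T): no — 1 is not related to itself.
Transitive (axiom 4): yes — every two-step R-path is closed by a direct edge.
Euclidean (axiom 5): yes — any two successors of a common world are R-related.
So F validates K, D; T would additionally require R to be reflexive. The strongest is D.

D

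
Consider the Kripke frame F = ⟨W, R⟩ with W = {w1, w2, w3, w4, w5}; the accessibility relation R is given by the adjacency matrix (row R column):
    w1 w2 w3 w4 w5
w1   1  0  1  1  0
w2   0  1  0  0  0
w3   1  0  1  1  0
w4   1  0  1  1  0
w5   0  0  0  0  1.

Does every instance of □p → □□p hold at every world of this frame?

By correspondence theory, 4 is valid on a frame iff R is transitive.
Transitive: yes — every two-step R-path is closed by a direct edge.

Yes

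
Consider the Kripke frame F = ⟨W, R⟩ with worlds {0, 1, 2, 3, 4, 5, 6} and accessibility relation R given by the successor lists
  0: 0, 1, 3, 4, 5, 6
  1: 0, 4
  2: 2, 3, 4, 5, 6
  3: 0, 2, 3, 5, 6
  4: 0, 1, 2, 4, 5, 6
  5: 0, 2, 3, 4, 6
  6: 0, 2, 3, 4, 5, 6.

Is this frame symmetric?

Yes

Symmetric: yes — every pair in R has its reverse in R.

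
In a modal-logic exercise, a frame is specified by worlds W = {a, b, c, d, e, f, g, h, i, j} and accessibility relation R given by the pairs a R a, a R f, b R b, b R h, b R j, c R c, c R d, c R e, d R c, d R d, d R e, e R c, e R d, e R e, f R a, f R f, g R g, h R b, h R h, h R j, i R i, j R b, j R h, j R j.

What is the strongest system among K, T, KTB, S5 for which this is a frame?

S5

Reflexive (axiom T): yes — every world is R-related to itself.
Symmetric (axiom B): yes — every pair in R has its reverse in R.
Euclidean (axiom 5): yes — any two successors of a common world are R-related.
So F validates K, T, KTB, S5. The strongest is S5.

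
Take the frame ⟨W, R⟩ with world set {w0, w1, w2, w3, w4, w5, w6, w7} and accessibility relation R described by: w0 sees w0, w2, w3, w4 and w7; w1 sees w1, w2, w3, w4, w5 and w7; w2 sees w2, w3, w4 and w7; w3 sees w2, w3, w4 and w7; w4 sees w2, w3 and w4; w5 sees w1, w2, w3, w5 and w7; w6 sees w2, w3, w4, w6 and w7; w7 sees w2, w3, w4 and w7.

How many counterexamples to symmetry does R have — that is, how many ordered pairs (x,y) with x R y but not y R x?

Enumerating: (w0,w2), (w0,w3), (w0,w4), (w0,w7), (w1,w2), (w1,w3), (w1,w4), (w1,w7), (w5,w2), (w5,w3), (w5,w7), (w6,w2), (w6,w3), (w6,w4), (w6,w7), (w7,w4).

16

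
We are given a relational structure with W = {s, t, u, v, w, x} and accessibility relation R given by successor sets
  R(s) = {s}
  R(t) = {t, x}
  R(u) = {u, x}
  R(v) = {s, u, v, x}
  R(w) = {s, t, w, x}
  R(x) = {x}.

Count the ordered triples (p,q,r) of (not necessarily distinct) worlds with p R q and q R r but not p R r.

R is transitive; there are no such tuples.

0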